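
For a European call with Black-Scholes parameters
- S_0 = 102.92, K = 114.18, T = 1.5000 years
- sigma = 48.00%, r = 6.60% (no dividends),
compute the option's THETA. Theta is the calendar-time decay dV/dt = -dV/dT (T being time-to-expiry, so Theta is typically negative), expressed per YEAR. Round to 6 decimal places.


d1 = 0.2857327010; d2 = -0.3021448372
phi(d1) = 0.3829847448; exp(-qT) = 1.0000000000; exp(-rT) = 0.9057427080
Theta = -S*exp(-qT)*phi(d1)*sigma/(2*sqrt(T)) - r*K*exp(-rT)*N(d2) + q*S*exp(-qT)*N(d1)
N(d1) = 0.6124585717; N(d2) = 0.3812708268; sqrt(T) = 1.2247448714
Term 1 = -102.9200 * 1.0000000000 * 0.3829847448 * 0.4800 / (2 * 1.2247448714) = -7.7240818110
Term 2 = -0.0660 * 114.1800 * 0.9057427080 * 0.3812708268 = -2.6023900914
Term 3 = 0 (no dividend yield, q = 0)
Theta = -7.7240818110 + (-2.6023900914) + (0.0000000000) = -10.326472

Answer: Theta = -10.326472


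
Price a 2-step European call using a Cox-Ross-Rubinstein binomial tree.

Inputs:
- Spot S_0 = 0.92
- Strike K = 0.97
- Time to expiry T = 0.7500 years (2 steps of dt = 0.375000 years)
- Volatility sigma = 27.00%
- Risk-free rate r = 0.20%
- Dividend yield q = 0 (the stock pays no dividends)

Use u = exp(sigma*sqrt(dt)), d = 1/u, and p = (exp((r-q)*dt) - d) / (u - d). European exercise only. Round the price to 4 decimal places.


dt = T/N = 0.375000
u = exp(sigma*sqrt(dt)) = 1.179795; d = 1/u = 0.847605
p = (exp((r-q)*dt) - d) / (u - d) = 0.461017
Discount per step: exp(-r*dt) = 0.999250
Stock lattice S(k, i) with i counting down-moves:
  k=0: S(0,0) = 0.9200
  k=1: S(1,0) = 1.0854; S(1,1) = 0.7798
  k=2: S(2,0) = 1.2806; S(2,1) = 0.9200; S(2,2) = 0.6610
Terminal payoffs V(N, i) = max(S_T - K, 0):
  V(2,0) = 0.310563; V(2,1) = 0.000000; V(2,2) = 0.000000
Backward induction: V(k, i) = exp(-r*dt) * [p * V(k+1, i) + (1-p) * V(k+1, i+1)].
  V(1,0) = exp(-r*dt) * [p*0.310563 + (1-p)*0.000000] = 0.143067
  V(1,1) = exp(-r*dt) * [p*0.000000 + (1-p)*0.000000] = 0.000000
  V(0,0) = exp(-r*dt) * [p*0.143067 + (1-p)*0.000000] = 0.065907

Answer: Price = V(0,0) = 0.0659


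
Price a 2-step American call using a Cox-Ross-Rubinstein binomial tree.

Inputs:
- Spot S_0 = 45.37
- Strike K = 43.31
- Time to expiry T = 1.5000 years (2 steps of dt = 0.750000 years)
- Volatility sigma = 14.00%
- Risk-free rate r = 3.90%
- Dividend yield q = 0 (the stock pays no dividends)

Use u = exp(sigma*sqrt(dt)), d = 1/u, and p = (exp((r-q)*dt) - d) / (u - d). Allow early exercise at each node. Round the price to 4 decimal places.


dt = T/N = 0.750000
u = exp(sigma*sqrt(dt)) = 1.128900; d = 1/u = 0.885818
p = (exp((r-q)*dt) - d) / (u - d) = 0.591833
Discount per step: exp(-r*dt) = 0.971174
Stock lattice S(k, i) with i counting down-moves:
  k=0: S(0,0) = 45.3700
  k=1: S(1,0) = 51.2182; S(1,1) = 40.1896
  k=2: S(2,0) = 57.8202; S(2,1) = 45.3700; S(2,2) = 35.6007
Terminal payoffs V(N, i) = max(S_T - K, 0):
  V(2,0) = 14.510201; V(2,1) = 2.060000; V(2,2) = 0.000000
Backward induction: V(k, i) = exp(-r*dt) * [p * V(k+1, i) + (1-p) * V(k+1, i+1)]; then take max(V_cont, immediate exercise) for American.
  V(1,0) = exp(-r*dt) * [p*14.510201 + (1-p)*2.060000] = 9.156655; exercise = 7.908185; V(1,0) = max -> 9.156655
  V(1,1) = exp(-r*dt) * [p*2.060000 + (1-p)*0.000000] = 1.184032; exercise = 0.000000; V(1,1) = max -> 1.184032
  V(0,0) = exp(-r*dt) * [p*9.156655 + (1-p)*1.184032] = 5.732348; exercise = 2.060000; V(0,0) = max -> 5.732348

Answer: Price = V(0,0) = 5.7323


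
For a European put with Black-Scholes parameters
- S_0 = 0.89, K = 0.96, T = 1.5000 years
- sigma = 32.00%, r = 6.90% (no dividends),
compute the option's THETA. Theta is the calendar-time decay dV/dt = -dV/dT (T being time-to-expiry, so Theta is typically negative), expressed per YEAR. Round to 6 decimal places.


d1 = 0.2668621561; d2 = -0.1250562027
phi(d1) = 0.3849867972; exp(-qT) = 1.0000000000; exp(-rT) = 0.9016760227
Theta = -S*exp(-qT)*phi(d1)*sigma/(2*sqrt(T)) + r*K*exp(-rT)*N(-d2) - q*S*exp(-qT)*N(-d1)
N(-d1) = 0.3947876476; N(-d2) = 0.5497604719; sqrt(T) = 1.2247448714
Term 1 = -0.8900 * 1.0000000000 * 0.3849867972 * 0.3200 / (2 * 1.2247448714) = -0.0447620735
Term 2 = 0.0690 * 0.9600 * 0.9016760227 * 0.5497604719 = 0.0328355546
Term 3 = 0 (no dividend yield, q = 0)
Theta = -0.0447620735 + (0.0328355546) + (0.0000000000) = -0.011927

Answer: Theta = -0.011927


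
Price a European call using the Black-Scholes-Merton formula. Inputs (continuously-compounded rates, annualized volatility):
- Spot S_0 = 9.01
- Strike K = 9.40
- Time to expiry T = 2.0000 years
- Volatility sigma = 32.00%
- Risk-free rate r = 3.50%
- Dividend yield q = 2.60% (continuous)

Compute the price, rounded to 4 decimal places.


Answer: Price = 1.4467

Derivation:
d1 = (ln(S/K) + (r - q + 0.5*sigma^2) * T) / (sigma * sqrt(T)) = 0.17241337
d2 = d1 - sigma * sqrt(T) = -0.28013497
exp(-rT) = 0.93239382; exp(-qT) = 0.94932887
C = S_0 * exp(-qT) * N(d1) - K * exp(-rT) * N(d2)
N(d1) = 0.56844372; N(d2) = 0.38968698
C = 9.0100 * 0.94932887 * 0.56844372 - 9.4000 * 0.93239382 * 0.38968698 = 1.4467


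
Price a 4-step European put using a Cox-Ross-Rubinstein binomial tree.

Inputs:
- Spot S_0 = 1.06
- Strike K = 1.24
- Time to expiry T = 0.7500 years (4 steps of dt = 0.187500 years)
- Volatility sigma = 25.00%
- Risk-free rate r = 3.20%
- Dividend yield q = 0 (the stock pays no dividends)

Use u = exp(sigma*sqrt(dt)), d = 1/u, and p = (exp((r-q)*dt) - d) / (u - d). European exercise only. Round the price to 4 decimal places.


Answer: Price = V(0,0) = 0.1935

Derivation:
dt = T/N = 0.187500
u = exp(sigma*sqrt(dt)) = 1.114330; d = 1/u = 0.897400
p = (exp((r-q)*dt) - d) / (u - d) = 0.500705
Discount per step: exp(-r*dt) = 0.994018
Stock lattice S(k, i) with i counting down-moves:
  k=0: S(0,0) = 1.0600
  k=1: S(1,0) = 1.1812; S(1,1) = 0.9512
  k=2: S(2,0) = 1.3162; S(2,1) = 1.0600; S(2,2) = 0.8536
  k=3: S(3,0) = 1.4667; S(3,1) = 1.1812; S(3,2) = 0.9512; S(3,3) = 0.7661
  k=4: S(4,0) = 1.6344; S(4,1) = 1.3162; S(4,2) = 1.0600; S(4,3) = 0.8536; S(4,4) = 0.6875
Terminal payoffs V(N, i) = max(K - S_T, 0):
  V(4,0) = 0.000000; V(4,1) = 0.000000; V(4,2) = 0.180000; V(4,3) = 0.386353; V(4,4) = 0.552535
Backward induction: V(k, i) = exp(-r*dt) * [p * V(k+1, i) + (1-p) * V(k+1, i+1)].
  V(3,0) = exp(-r*dt) * [p*0.000000 + (1-p)*0.000000] = 0.000000
  V(3,1) = exp(-r*dt) * [p*0.000000 + (1-p)*0.180000] = 0.089335
  V(3,2) = exp(-r*dt) * [p*0.180000 + (1-p)*0.386353] = 0.281338
  V(3,3) = exp(-r*dt) * [p*0.386353 + (1-p)*0.552535] = 0.466519
  V(2,0) = exp(-r*dt) * [p*0.000000 + (1-p)*0.089335] = 0.044338
  V(2,1) = exp(-r*dt) * [p*0.089335 + (1-p)*0.281338] = 0.184093
  V(2,2) = exp(-r*dt) * [p*0.281338 + (1-p)*0.466519] = 0.371562
  V(1,0) = exp(-r*dt) * [p*0.044338 + (1-p)*0.184093] = 0.113435
  V(1,1) = exp(-r*dt) * [p*0.184093 + (1-p)*0.371562] = 0.276034
  V(0,0) = exp(-r*dt) * [p*0.113435 + (1-p)*0.276034] = 0.193456


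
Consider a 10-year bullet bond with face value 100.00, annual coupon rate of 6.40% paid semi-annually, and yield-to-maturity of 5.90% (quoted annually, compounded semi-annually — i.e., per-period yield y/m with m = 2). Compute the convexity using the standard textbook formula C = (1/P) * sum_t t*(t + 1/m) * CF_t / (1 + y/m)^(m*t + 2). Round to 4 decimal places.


Coupon per period c = face * coupon_rate / m = 3.200000
Periods per year m = 2; per-period yield y/m = 0.029500
Number of cashflows N = 20
Cashflows (t years, CF_t, discount factor 1/(1+y/m)^(m*t), PV):
  t = 0.5000: CF_t = 3.200000, DF = 0.971345, PV = 3.108305
  t = 1.0000: CF_t = 3.200000, DF = 0.943512, PV = 3.019237
  t = 1.5000: CF_t = 3.200000, DF = 0.916476, PV = 2.932722
  t = 2.0000: CF_t = 3.200000, DF = 0.890214, PV = 2.848686
  t = 2.5000: CF_t = 3.200000, DF = 0.864706, PV = 2.767058
  t = 3.0000: CF_t = 3.200000, DF = 0.839928, PV = 2.687769
  t = 3.5000: CF_t = 3.200000, DF = 0.815860, PV = 2.610751
  t = 4.0000: CF_t = 3.200000, DF = 0.792482, PV = 2.535941
  t = 4.5000: CF_t = 3.200000, DF = 0.769773, PV = 2.463275
  t = 5.0000: CF_t = 3.200000, DF = 0.747716, PV = 2.392690
  t = 5.5000: CF_t = 3.200000, DF = 0.726290, PV = 2.324128
  t = 6.0000: CF_t = 3.200000, DF = 0.705479, PV = 2.257531
  t = 6.5000: CF_t = 3.200000, DF = 0.685263, PV = 2.192842
  t = 7.0000: CF_t = 3.200000, DF = 0.665627, PV = 2.130007
  t = 7.5000: CF_t = 3.200000, DF = 0.646554, PV = 2.068972
  t = 8.0000: CF_t = 3.200000, DF = 0.628027, PV = 2.009687
  t = 8.5000: CF_t = 3.200000, DF = 0.610031, PV = 1.952100
  t = 9.0000: CF_t = 3.200000, DF = 0.592551, PV = 1.896163
  t = 9.5000: CF_t = 3.200000, DF = 0.575572, PV = 1.841829
  t = 10.0000: CF_t = 103.200000, DF = 0.559079, PV = 57.696926
Price P = sum_t PV_t = 103.736621
Convexity numerator sum_t t*(t + 1/m) * CF_t / (1+y/m)^(m*t + 2):
  t = 0.5000: term = 1.466361
  t = 1.0000: term = 4.273029
  t = 1.5000: term = 8.301173
  t = 2.0000: term = 13.438843
  t = 2.5000: term = 19.580636
  t = 3.0000: term = 26.627382
  t = 3.5000: term = 34.485844
  t = 4.0000: term = 43.068423
  t = 4.5000: term = 52.292889
  t = 5.0000: term = 62.082109
  t = 5.5000: term = 72.363799
  t = 6.0000: term = 83.070280
  t = 6.5000: term = 94.138248
  t = 7.0000: term = 105.508553
  t = 7.5000: term = 117.125987
  t = 8.0000: term = 128.939082
  t = 8.5000: term = 140.899920
  t = 9.0000: term = 152.963944
  t = 9.5000: term = 165.089789
  t = 10.0000: term = 5715.961243
Convexity = (1/P) * sum = 7041.677532 / 103.736621 = 67.880344

Answer: Convexity = 67.8803


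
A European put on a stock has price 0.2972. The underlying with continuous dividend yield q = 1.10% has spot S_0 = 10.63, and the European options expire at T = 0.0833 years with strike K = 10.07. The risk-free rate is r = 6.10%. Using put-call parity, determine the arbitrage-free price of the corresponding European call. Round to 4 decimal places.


Answer: Call price = 0.8985

Derivation:
Put-call parity: C - P = S_0 * exp(-qT) - K * exp(-rT).
S_0 * exp(-qT) = 10.6300 * 0.99908412 = 10.62026419
K * exp(-rT) = 10.0700 * 0.99493159 = 10.01896109
C = P + S*exp(-qT) - K*exp(-rT)
C = 0.2972 + 10.62026419 - 10.01896109 = 0.8985


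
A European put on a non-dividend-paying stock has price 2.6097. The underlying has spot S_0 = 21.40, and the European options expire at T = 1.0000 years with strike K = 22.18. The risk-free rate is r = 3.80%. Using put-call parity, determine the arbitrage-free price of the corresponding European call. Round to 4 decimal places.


Answer: Call price = 2.6567

Derivation:
Put-call parity: C - P = S_0 * exp(-qT) - K * exp(-rT).
S_0 * exp(-qT) = 21.4000 * 1.00000000 = 21.40000000
K * exp(-rT) = 22.1800 * 0.96271294 = 21.35297303
C = P + S*exp(-qT) - K*exp(-rT)
C = 2.6097 + 21.40000000 - 21.35297303 = 2.6567


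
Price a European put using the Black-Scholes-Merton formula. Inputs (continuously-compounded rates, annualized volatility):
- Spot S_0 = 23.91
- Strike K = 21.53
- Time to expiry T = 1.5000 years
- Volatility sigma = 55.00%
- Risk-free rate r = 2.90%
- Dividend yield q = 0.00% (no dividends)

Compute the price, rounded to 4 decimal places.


d1 = (ln(S/K) + (r - q + 0.5*sigma^2) * T) / (sigma * sqrt(T)) = 0.55703545
d2 = d1 - sigma * sqrt(T) = -0.11657423
exp(-rT) = 0.95743255; exp(-qT) = 1.00000000
P = K * exp(-rT) * N(-d2) - S_0 * exp(-qT) * N(-d1)
N(-d1) = 0.28875160; N(-d2) = 0.54640127
P = 21.5300 * 0.95743255 * 0.54640127 - 23.9100 * 1.00000000 * 0.28875160 = 4.3592

Answer: Price = 4.3592


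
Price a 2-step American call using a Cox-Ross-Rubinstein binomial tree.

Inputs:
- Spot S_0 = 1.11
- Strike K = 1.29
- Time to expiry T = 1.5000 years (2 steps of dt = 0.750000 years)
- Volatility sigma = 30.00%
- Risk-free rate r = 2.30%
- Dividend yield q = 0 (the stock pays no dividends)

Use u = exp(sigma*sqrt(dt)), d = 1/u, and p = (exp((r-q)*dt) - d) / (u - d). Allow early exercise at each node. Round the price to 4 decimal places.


Answer: Price = V(0,0) = 0.1222

Derivation:
dt = T/N = 0.750000
u = exp(sigma*sqrt(dt)) = 1.296681; d = 1/u = 0.771200
p = (exp((r-q)*dt) - d) / (u - d) = 0.468523
Discount per step: exp(-r*dt) = 0.982898
Stock lattice S(k, i) with i counting down-moves:
  k=0: S(0,0) = 1.1100
  k=1: S(1,0) = 1.4393; S(1,1) = 0.8560
  k=2: S(2,0) = 1.8663; S(2,1) = 1.1100; S(2,2) = 0.6602
Terminal payoffs V(N, i) = max(S_T - K, 0):
  V(2,0) = 0.576332; V(2,1) = 0.000000; V(2,2) = 0.000000
Backward induction: V(k, i) = exp(-r*dt) * [p * V(k+1, i) + (1-p) * V(k+1, i+1)]; then take max(V_cont, immediate exercise) for American.
  V(1,0) = exp(-r*dt) * [p*0.576332 + (1-p)*0.000000] = 0.265407; exercise = 0.149315; V(1,0) = max -> 0.265407
  V(1,1) = exp(-r*dt) * [p*0.000000 + (1-p)*0.000000] = 0.000000; exercise = 0.000000; V(1,1) = max -> 0.000000
  V(0,0) = exp(-r*dt) * [p*0.265407 + (1-p)*0.000000] = 0.122223; exercise = 0.000000; V(0,0) = max -> 0.122223


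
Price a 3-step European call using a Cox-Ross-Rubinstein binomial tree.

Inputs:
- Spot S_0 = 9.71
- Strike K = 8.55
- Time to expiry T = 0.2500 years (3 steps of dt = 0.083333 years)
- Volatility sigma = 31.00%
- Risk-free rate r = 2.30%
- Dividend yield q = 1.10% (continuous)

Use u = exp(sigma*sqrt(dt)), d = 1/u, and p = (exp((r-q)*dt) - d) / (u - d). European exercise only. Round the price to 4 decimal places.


Answer: Price = V(0,0) = 1.3369

Derivation:
dt = T/N = 0.083333
u = exp(sigma*sqrt(dt)) = 1.093616; d = 1/u = 0.914398
p = (exp((r-q)*dt) - d) / (u - d) = 0.483225
Discount per step: exp(-r*dt) = 0.998085
Stock lattice S(k, i) with i counting down-moves:
  k=0: S(0,0) = 9.7100
  k=1: S(1,0) = 10.6190; S(1,1) = 8.8788
  k=2: S(2,0) = 11.6131; S(2,1) = 9.7100; S(2,2) = 8.1188
  k=3: S(3,0) = 12.7003; S(3,1) = 10.6190; S(3,2) = 8.8788; S(3,3) = 7.4238
Terminal payoffs V(N, i) = max(S_T - K, 0):
  V(3,0) = 4.150281; V(3,1) = 2.069008; V(3,2) = 0.328805; V(3,3) = 0.000000
Backward induction: V(k, i) = exp(-r*dt) * [p * V(k+1, i) + (1-p) * V(k+1, i+1)].
  V(2,0) = exp(-r*dt) * [p*4.150281 + (1-p)*2.069008] = 3.068844
  V(2,1) = exp(-r*dt) * [p*2.069008 + (1-p)*0.328805] = 1.167475
  V(2,2) = exp(-r*dt) * [p*0.328805 + (1-p)*0.000000] = 0.158583
  V(1,0) = exp(-r*dt) * [p*3.068844 + (1-p)*1.167475] = 2.082270
  V(1,1) = exp(-r*dt) * [p*1.167475 + (1-p)*0.158583] = 0.644868
  V(0,0) = exp(-r*dt) * [p*2.082270 + (1-p)*0.644868] = 1.336892


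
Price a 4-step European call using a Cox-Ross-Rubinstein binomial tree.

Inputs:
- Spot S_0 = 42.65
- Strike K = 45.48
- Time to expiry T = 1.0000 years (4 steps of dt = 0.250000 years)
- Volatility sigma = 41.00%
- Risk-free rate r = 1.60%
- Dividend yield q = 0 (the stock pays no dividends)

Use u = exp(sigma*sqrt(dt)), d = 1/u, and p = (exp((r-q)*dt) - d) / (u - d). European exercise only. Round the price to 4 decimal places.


dt = T/N = 0.250000
u = exp(sigma*sqrt(dt)) = 1.227525; d = 1/u = 0.814647
p = (exp((r-q)*dt) - d) / (u - d) = 0.458636
Discount per step: exp(-r*dt) = 0.996008
Stock lattice S(k, i) with i counting down-moves:
  k=0: S(0,0) = 42.6500
  k=1: S(1,0) = 52.3539; S(1,1) = 34.7447
  k=2: S(2,0) = 64.2658; S(2,1) = 42.6500; S(2,2) = 28.3047
  k=3: S(3,0) = 78.8879; S(3,1) = 52.3539; S(3,2) = 34.7447; S(3,3) = 23.0583
  k=4: S(4,0) = 96.8368; S(4,1) = 64.2658; S(4,2) = 42.6500; S(4,3) = 28.3047; S(4,4) = 18.7844
Terminal payoffs V(N, i) = max(S_T - K, 0):
  V(4,0) = 51.356818; V(4,1) = 18.785779; V(4,2) = 0.000000; V(4,3) = 0.000000; V(4,4) = 0.000000
Backward induction: V(k, i) = exp(-r*dt) * [p * V(k+1, i) + (1-p) * V(k+1, i+1)].
  V(3,0) = exp(-r*dt) * [p*51.356818 + (1-p)*18.785779] = 33.589411
  V(3,1) = exp(-r*dt) * [p*18.785779 + (1-p)*0.000000] = 8.581444
  V(3,2) = exp(-r*dt) * [p*0.000000 + (1-p)*0.000000] = 0.000000
  V(3,3) = exp(-r*dt) * [p*0.000000 + (1-p)*0.000000] = 0.000000
  V(2,0) = exp(-r*dt) * [p*33.589411 + (1-p)*8.581444] = 19.970960
  V(2,1) = exp(-r*dt) * [p*8.581444 + (1-p)*0.000000] = 3.920050
  V(2,2) = exp(-r*dt) * [p*0.000000 + (1-p)*0.000000] = 0.000000
  V(1,0) = exp(-r*dt) * [p*19.970960 + (1-p)*3.920050] = 11.236542
  V(1,1) = exp(-r*dt) * [p*3.920050 + (1-p)*0.000000] = 1.790700
  V(0,0) = exp(-r*dt) * [p*11.236542 + (1-p)*1.790700] = 6.098463

Answer: Price = V(0,0) = 6.0985


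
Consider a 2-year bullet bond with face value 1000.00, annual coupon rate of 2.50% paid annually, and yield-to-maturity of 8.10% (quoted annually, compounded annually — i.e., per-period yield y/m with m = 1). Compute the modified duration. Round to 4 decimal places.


Coupon per period c = face * coupon_rate / m = 25.000000
Periods per year m = 1; per-period yield y/m = 0.081000
Number of cashflows N = 2
Cashflows (t years, CF_t, discount factor 1/(1+y/m)^(m*t), PV):
  t = 1.0000: CF_t = 25.000000, DF = 0.925069, PV = 23.126735
  t = 2.0000: CF_t = 1025.000000, DF = 0.855753, PV = 877.147192
Price P = sum_t PV_t = 900.273927
First compute Macaulay numerator sum_t t * PV_t:
  t * PV_t at t = 1.0000: 23.126735
  t * PV_t at t = 2.0000: 1754.294384
Macaulay duration D = 1777.421119 / 900.273927 = 1.974311
Modified duration = D / (1 + y/m) = 1.974311 / (1 + 0.081000) = 1.826375

Answer: Modified duration = 1.8264


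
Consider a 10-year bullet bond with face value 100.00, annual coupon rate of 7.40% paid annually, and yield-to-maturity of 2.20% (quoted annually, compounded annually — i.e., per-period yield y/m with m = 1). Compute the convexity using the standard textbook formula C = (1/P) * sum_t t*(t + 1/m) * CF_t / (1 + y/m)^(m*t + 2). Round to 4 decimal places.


Answer: Convexity = 75.9670

Derivation:
Coupon per period c = face * coupon_rate / m = 7.400000
Periods per year m = 1; per-period yield y/m = 0.022000
Number of cashflows N = 10
Cashflows (t years, CF_t, discount factor 1/(1+y/m)^(m*t), PV):
  t = 1.0000: CF_t = 7.400000, DF = 0.978474, PV = 7.240705
  t = 2.0000: CF_t = 7.400000, DF = 0.957411, PV = 7.084838
  t = 3.0000: CF_t = 7.400000, DF = 0.936801, PV = 6.932327
  t = 4.0000: CF_t = 7.400000, DF = 0.916635, PV = 6.783099
  t = 5.0000: CF_t = 7.400000, DF = 0.896903, PV = 6.637083
  t = 6.0000: CF_t = 7.400000, DF = 0.877596, PV = 6.494210
  t = 7.0000: CF_t = 7.400000, DF = 0.858704, PV = 6.354413
  t = 8.0000: CF_t = 7.400000, DF = 0.840220, PV = 6.217625
  t = 9.0000: CF_t = 7.400000, DF = 0.822133, PV = 6.083782
  t = 10.0000: CF_t = 107.400000, DF = 0.804435, PV = 86.396336
Price P = sum_t PV_t = 146.224418
Convexity numerator sum_t t*(t + 1/m) * CF_t / (1+y/m)^(m*t + 2):
  t = 1.0000: term = 13.864654
  t = 2.0000: term = 40.698592
  t = 3.0000: term = 79.644995
  t = 4.0000: term = 129.884205
  t = 5.0000: term = 190.632395
  t = 6.0000: term = 261.140267
  t = 7.0000: term = 340.691803
  t = 8.0000: term = 428.603051
  t = 9.0000: term = 524.220953
  t = 10.0000: term = 9098.843955
Convexity = (1/P) * sum = 11108.224869 / 146.224418 = 75.966963


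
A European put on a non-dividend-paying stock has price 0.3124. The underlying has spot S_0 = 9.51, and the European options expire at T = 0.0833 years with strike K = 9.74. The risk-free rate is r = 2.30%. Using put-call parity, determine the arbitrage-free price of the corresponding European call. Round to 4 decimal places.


Put-call parity: C - P = S_0 * exp(-qT) - K * exp(-rT).
S_0 * exp(-qT) = 9.5100 * 1.00000000 = 9.51000000
K * exp(-rT) = 9.7400 * 0.99808593 = 9.72135700
C = P + S*exp(-qT) - K*exp(-rT)
C = 0.3124 + 9.51000000 - 9.72135700 = 0.1010

Answer: Call price = 0.1010


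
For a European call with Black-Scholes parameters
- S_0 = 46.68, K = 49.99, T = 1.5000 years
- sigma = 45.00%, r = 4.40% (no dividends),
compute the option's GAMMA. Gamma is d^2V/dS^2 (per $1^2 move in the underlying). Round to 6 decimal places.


Answer: Gamma = 0.014948

Derivation:
d1 = 0.2710184799; d2 = -0.2801167122
phi(d1) = 0.3845566982; exp(-qT) = 1.0000000000; exp(-rT) = 0.9361308643
Gamma = exp(-qT) * phi(d1) / (S * sigma * sqrt(T)) = 1.0000000000 * 0.3845566982 / (46.6800 * 0.4500 * 1.2247448714) = 0.014948


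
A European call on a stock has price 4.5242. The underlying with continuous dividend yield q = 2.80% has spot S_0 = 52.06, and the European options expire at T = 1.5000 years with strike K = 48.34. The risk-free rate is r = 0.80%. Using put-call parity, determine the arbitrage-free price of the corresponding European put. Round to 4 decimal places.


Answer: Put price = 2.3688

Derivation:
Put-call parity: C - P = S_0 * exp(-qT) - K * exp(-rT).
S_0 * exp(-qT) = 52.0600 * 0.95886978 = 49.91876078
K * exp(-rT) = 48.3400 * 0.98807171 = 47.76338660
P = C - S*exp(-qT) + K*exp(-rT)
P = 4.5242 - 49.91876078 + 47.76338660 = 2.3688


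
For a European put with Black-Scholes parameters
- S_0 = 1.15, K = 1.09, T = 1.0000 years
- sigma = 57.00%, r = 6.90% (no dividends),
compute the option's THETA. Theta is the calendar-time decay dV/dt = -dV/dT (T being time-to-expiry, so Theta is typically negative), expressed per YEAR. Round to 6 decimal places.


Answer: Theta = -0.078331

Derivation:
d1 = 0.5000600809; d2 = -0.0699399191
phi(d1) = 0.3520547501; exp(-qT) = 1.0000000000; exp(-rT) = 0.9333266801
Theta = -S*exp(-qT)*phi(d1)*sigma/(2*sqrt(T)) + r*K*exp(-rT)*N(-d2) - q*S*exp(-qT)*N(-d1)
N(-d1) = 0.3085163866; N(-d2) = 0.5278792600; sqrt(T) = 1.0000000000
Term 1 = -1.1500 * 1.0000000000 * 0.3520547501 * 0.5700 / (2 * 1.0000000000) = -0.1153859443
Term 2 = 0.0690 * 1.0900 * 0.9333266801 * 0.5278792600 = 0.0370547484
Term 3 = 0 (no dividend yield, q = 0)
Theta = -0.1153859443 + (0.0370547484) + (0.0000000000) = -0.078331


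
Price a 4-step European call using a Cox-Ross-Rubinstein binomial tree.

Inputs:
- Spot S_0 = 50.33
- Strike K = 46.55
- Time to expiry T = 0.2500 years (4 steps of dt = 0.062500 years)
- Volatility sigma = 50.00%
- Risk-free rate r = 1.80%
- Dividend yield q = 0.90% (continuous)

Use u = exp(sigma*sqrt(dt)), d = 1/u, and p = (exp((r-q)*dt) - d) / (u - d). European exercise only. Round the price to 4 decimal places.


Answer: Price = V(0,0) = 7.1660

Derivation:
dt = T/N = 0.062500
u = exp(sigma*sqrt(dt)) = 1.133148; d = 1/u = 0.882497
p = (exp((r-q)*dt) - d) / (u - d) = 0.471035
Discount per step: exp(-r*dt) = 0.998876
Stock lattice S(k, i) with i counting down-moves:
  k=0: S(0,0) = 50.3300
  k=1: S(1,0) = 57.0314; S(1,1) = 44.4161
  k=2: S(2,0) = 64.6250; S(2,1) = 50.3300; S(2,2) = 39.1970
  k=3: S(3,0) = 73.2297; S(3,1) = 57.0314; S(3,2) = 44.4161; S(3,3) = 34.5913
  k=4: S(4,0) = 82.9801; S(4,1) = 64.6250; S(4,2) = 50.3300; S(4,3) = 39.1970; S(4,4) = 30.5267
Terminal payoffs V(N, i) = max(S_T - K, 0):
  V(4,0) = 36.430142; V(4,1) = 18.074999; V(4,2) = 3.780000; V(4,3) = 0.000000; V(4,4) = 0.000000
Backward induction: V(k, i) = exp(-r*dt) * [p * V(k+1, i) + (1-p) * V(k+1, i+1)].
  V(3,0) = exp(-r*dt) * [p*36.430142 + (1-p)*18.074999] = 26.690877
  V(3,1) = exp(-r*dt) * [p*18.074999 + (1-p)*3.780000] = 10.501630
  V(3,2) = exp(-r*dt) * [p*3.780000 + (1-p)*0.000000] = 1.778512
  V(3,3) = exp(-r*dt) * [p*0.000000 + (1-p)*0.000000] = 0.000000
  V(2,0) = exp(-r*dt) * [p*26.690877 + (1-p)*10.501630] = 18.106957
  V(2,1) = exp(-r*dt) * [p*10.501630 + (1-p)*1.778512] = 5.880790
  V(2,2) = exp(-r*dt) * [p*1.778512 + (1-p)*0.000000] = 0.836800
  V(1,0) = exp(-r*dt) * [p*18.106957 + (1-p)*5.880790] = 11.626660
  V(1,1) = exp(-r*dt) * [p*5.880790 + (1-p)*0.836800] = 3.209086
  V(0,0) = exp(-r*dt) * [p*11.626660 + (1-p)*3.209086] = 7.165995


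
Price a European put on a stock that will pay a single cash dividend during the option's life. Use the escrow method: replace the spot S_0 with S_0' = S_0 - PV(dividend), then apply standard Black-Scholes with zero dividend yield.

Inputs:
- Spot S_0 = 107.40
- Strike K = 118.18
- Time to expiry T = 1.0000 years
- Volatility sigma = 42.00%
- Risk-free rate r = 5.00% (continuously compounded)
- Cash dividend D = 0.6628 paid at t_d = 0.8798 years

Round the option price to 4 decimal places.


PV(D) = D * exp(-r * t_d) = 0.6628 * 0.95696353 = 0.63427543
S_0' = S_0 - PV(D) = 107.4000 - 0.63427543 = 106.76572457
d1 = (ln(S_0'/K) + (r + sigma^2/2)*T) / (sigma*sqrt(T)) = 0.08720966
d2 = d1 - sigma*sqrt(T) = -0.33279034
exp(-rT) = 0.95122942
N(-d1) = 0.46525243; N(-d2) = 0.63035372
P = K * exp(-rT) * N(-d2) - S_0' * N(-d1) = 118.1800 * 0.95122942 * 0.63035372 - 106.76572457 * 0.46525243 = 21.1890

Answer: Price = 21.1890


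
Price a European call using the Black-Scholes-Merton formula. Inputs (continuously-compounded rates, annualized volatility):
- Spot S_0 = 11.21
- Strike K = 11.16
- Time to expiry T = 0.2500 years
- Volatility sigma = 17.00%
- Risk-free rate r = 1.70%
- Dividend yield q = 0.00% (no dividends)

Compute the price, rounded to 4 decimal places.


Answer: Price = 0.4290

Derivation:
d1 = (ln(S/K) + (r - q + 0.5*sigma^2) * T) / (sigma * sqrt(T)) = 0.14509153
d2 = d1 - sigma * sqrt(T) = 0.06009153
exp(-rT) = 0.99575902; exp(-qT) = 1.00000000
C = S_0 * exp(-qT) * N(d1) - K * exp(-rT) * N(d2)
N(d1) = 0.55768070; N(d2) = 0.52395863
C = 11.2100 * 1.00000000 * 0.55768070 - 11.1600 * 0.99575902 * 0.52395863 = 0.4290


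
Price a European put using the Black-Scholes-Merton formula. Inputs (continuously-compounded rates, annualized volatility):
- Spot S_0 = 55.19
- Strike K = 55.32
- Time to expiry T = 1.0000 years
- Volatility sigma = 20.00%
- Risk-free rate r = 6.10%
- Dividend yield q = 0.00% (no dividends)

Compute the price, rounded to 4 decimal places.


d1 = (ln(S/K) + (r - q + 0.5*sigma^2) * T) / (sigma * sqrt(T)) = 0.39323635
d2 = d1 - sigma * sqrt(T) = 0.19323635
exp(-rT) = 0.94082324; exp(-qT) = 1.00000000
P = K * exp(-rT) * N(-d2) - S_0 * exp(-qT) * N(-d1)
N(-d1) = 0.34707246; N(-d2) = 0.42338693
P = 55.3200 * 0.94082324 * 0.42338693 - 55.1900 * 1.00000000 * 0.34707246 = 2.8808

Answer: Price = 2.8808


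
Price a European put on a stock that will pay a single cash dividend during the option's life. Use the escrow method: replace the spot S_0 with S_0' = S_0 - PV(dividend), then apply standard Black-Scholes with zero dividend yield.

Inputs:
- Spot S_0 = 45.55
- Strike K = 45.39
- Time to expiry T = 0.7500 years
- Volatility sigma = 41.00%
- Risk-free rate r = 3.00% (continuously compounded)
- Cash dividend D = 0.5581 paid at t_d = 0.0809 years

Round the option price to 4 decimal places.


PV(D) = D * exp(-r * t_d) = 0.5581 * 0.99757594 = 0.55674713
S_0' = S_0 - PV(D) = 45.5500 - 0.55674713 = 44.99325287
d1 = (ln(S_0'/K) + (r + sigma^2/2)*T) / (sigma*sqrt(T)) = 0.21617747
d2 = d1 - sigma*sqrt(T) = -0.13889294
exp(-rT) = 0.97775124
N(-d1) = 0.41442471; N(-d2) = 0.55523263
P = K * exp(-rT) * N(-d2) - S_0' * N(-d1) = 45.3900 * 0.97775124 * 0.55523263 - 44.99325287 * 0.41442471 = 5.9950

Answer: Price = 5.9950


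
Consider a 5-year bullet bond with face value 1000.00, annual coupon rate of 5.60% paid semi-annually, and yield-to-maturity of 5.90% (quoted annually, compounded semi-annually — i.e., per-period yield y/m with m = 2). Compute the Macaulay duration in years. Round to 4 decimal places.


Answer: Macaulay duration = 4.4252 years

Derivation:
Coupon per period c = face * coupon_rate / m = 28.000000
Periods per year m = 2; per-period yield y/m = 0.029500
Number of cashflows N = 10
Cashflows (t years, CF_t, discount factor 1/(1+y/m)^(m*t), PV):
  t = 0.5000: CF_t = 28.000000, DF = 0.971345, PV = 27.197669
  t = 1.0000: CF_t = 28.000000, DF = 0.943512, PV = 26.418328
  t = 1.5000: CF_t = 28.000000, DF = 0.916476, PV = 25.661319
  t = 2.0000: CF_t = 28.000000, DF = 0.890214, PV = 24.926002
  t = 2.5000: CF_t = 28.000000, DF = 0.864706, PV = 24.211755
  t = 3.0000: CF_t = 28.000000, DF = 0.839928, PV = 23.517975
  t = 3.5000: CF_t = 28.000000, DF = 0.815860, PV = 22.844075
  t = 4.0000: CF_t = 28.000000, DF = 0.792482, PV = 22.189485
  t = 4.5000: CF_t = 28.000000, DF = 0.769773, PV = 21.553652
  t = 5.0000: CF_t = 1028.000000, DF = 0.747716, PV = 768.651723
Price P = sum_t PV_t = 987.171984
Macaulay numerator sum_t t * PV_t:
  t * PV_t at t = 0.5000: 13.598834
  t * PV_t at t = 1.0000: 26.418328
  t * PV_t at t = 1.5000: 38.491979
  t * PV_t at t = 2.0000: 49.852004
  t * PV_t at t = 2.5000: 60.529388
  t * PV_t at t = 3.0000: 70.553925
  t * PV_t at t = 3.5000: 79.954262
  t * PV_t at t = 4.0000: 88.757940
  t * PV_t at t = 4.5000: 96.991435
  t * PV_t at t = 5.0000: 3843.258616
Macaulay duration D = (sum_t t * PV_t) / P = 4368.406712 / 987.171984 = 4.425173


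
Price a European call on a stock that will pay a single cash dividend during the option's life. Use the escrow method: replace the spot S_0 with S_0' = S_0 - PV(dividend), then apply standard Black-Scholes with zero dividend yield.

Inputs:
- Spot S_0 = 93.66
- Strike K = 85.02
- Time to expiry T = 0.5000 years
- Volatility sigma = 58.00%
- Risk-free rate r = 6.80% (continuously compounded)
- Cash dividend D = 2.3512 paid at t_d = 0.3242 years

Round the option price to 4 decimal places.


PV(D) = D * exp(-r * t_d) = 2.3512 * 0.97819563 = 2.29993356
S_0' = S_0 - PV(D) = 93.6600 - 2.29993356 = 91.36006644
d1 = (ln(S_0'/K) + (r + sigma^2/2)*T) / (sigma*sqrt(T)) = 0.46333038
d2 = d1 - sigma*sqrt(T) = 0.05320844
exp(-rT) = 0.96657150
N(d1) = 0.67843621; N(d2) = 0.52121709
C = S_0' * N(d1) - K * exp(-rT) * N(d2) = 91.36006644 * 0.67843621 - 85.0200 * 0.96657150 * 0.52121709 = 19.1494

Answer: Price = 19.1494


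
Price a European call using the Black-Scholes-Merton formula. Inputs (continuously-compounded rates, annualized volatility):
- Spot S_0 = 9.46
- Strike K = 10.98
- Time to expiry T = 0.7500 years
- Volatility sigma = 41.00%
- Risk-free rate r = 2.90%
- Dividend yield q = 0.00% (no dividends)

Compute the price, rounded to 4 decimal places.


d1 = (ln(S/K) + (r - q + 0.5*sigma^2) * T) / (sigma * sqrt(T)) = -0.18085301
d2 = d1 - sigma * sqrt(T) = -0.53592342
exp(-rT) = 0.97848483; exp(-qT) = 1.00000000
C = S_0 * exp(-qT) * N(d1) - K * exp(-rT) * N(d2)
N(d1) = 0.42824148; N(d2) = 0.29600574
C = 9.4600 * 1.00000000 * 0.42824148 - 10.9800 * 0.97848483 * 0.29600574 = 0.8709

Answer: Price = 0.8709


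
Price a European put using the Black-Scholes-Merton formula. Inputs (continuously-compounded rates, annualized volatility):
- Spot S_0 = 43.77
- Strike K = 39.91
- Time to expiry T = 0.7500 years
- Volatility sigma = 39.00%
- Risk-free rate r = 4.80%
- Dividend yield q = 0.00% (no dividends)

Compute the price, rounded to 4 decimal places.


Answer: Price = 3.2697

Derivation:
d1 = (ln(S/K) + (r - q + 0.5*sigma^2) * T) / (sigma * sqrt(T)) = 0.54880617
d2 = d1 - sigma * sqrt(T) = 0.21105626
exp(-rT) = 0.96464029; exp(-qT) = 1.00000000
P = K * exp(-rT) * N(-d2) - S_0 * exp(-qT) * N(-d1)
N(-d1) = 0.29156924; N(-d2) = 0.41642169
P = 39.9100 * 0.96464029 * 0.41642169 - 43.7700 * 1.00000000 * 0.29156924 = 3.2697


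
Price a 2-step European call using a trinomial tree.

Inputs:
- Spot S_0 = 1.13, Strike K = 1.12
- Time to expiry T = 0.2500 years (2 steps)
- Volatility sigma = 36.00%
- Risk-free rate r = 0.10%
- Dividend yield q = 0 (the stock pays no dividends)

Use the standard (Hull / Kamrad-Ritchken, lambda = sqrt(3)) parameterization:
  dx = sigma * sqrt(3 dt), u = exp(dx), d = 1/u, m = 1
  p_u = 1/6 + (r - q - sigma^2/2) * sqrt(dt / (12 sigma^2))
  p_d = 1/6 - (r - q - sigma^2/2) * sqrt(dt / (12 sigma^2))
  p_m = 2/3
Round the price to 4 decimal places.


dt = T/N = 0.125000; dx = sigma*sqrt(3*dt) = 0.220454
u = exp(dx) = 1.246643; d = 1/u = 0.802154
p_u = 0.148579, p_m = 0.666667, p_d = 0.184754
Discount per step: exp(-r*dt) = 0.999875
Stock lattice S(k, j) with j the centered position index:
  k=0: S(0,+0) = 1.1300
  k=1: S(1,-1) = 0.9064; S(1,+0) = 1.1300; S(1,+1) = 1.4087
  k=2: S(2,-2) = 0.7271; S(2,-1) = 0.9064; S(2,+0) = 1.1300; S(2,+1) = 1.4087; S(2,+2) = 1.7562
Terminal payoffs V(N, j) = max(S_T - K, 0):
  V(2,-2) = 0.000000; V(2,-1) = 0.000000; V(2,+0) = 0.010000; V(2,+1) = 0.288706; V(2,+2) = 0.636153
Backward induction: V(k, j) = exp(-r*dt) * [p_u * V(k+1, j+1) + p_m * V(k+1, j) + p_d * V(k+1, j-1)]
  V(1,-1) = exp(-r*dt) * [p_u*0.010000 + p_m*0.000000 + p_d*0.000000] = 0.001486
  V(1,+0) = exp(-r*dt) * [p_u*0.288706 + p_m*0.010000 + p_d*0.000000] = 0.049556
  V(1,+1) = exp(-r*dt) * [p_u*0.636153 + p_m*0.288706 + p_d*0.010000] = 0.288801
  V(0,+0) = exp(-r*dt) * [p_u*0.288801 + p_m*0.049556 + p_d*0.001486] = 0.076212

Answer: Price = V(0,0) = 0.0762


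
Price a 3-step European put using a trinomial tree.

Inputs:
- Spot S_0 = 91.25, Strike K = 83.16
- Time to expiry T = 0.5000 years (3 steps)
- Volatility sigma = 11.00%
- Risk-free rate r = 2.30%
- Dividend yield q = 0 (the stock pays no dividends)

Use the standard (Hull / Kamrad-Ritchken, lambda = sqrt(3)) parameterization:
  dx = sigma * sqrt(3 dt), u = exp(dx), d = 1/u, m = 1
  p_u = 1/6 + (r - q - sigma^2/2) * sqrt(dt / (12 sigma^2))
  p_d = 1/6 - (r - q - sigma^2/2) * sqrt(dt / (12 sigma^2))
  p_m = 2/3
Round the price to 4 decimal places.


Answer: Price = V(0,0) = 0.2558

Derivation:
dt = T/N = 0.166667; dx = sigma*sqrt(3*dt) = 0.077782
u = exp(dx) = 1.080887; d = 1/u = 0.925166
p_u = 0.184826, p_m = 0.666667, p_d = 0.148507
Discount per step: exp(-r*dt) = 0.996174
Stock lattice S(k, j) with j the centered position index:
  k=0: S(0,+0) = 91.2500
  k=1: S(1,-1) = 84.4214; S(1,+0) = 91.2500; S(1,+1) = 98.6309
  k=2: S(2,-2) = 78.1039; S(2,-1) = 84.4214; S(2,+0) = 91.2500; S(2,+1) = 98.6309; S(2,+2) = 106.6088
  k=3: S(3,-3) = 72.2591; S(3,-2) = 78.1039; S(3,-1) = 84.4214; S(3,+0) = 91.2500; S(3,+1) = 98.6309; S(3,+2) = 106.6088; S(3,+3) = 115.2321
Terminal payoffs V(N, j) = max(K - S_T, 0):
  V(3,-3) = 10.900937; V(3,-2) = 5.056138; V(3,-1) = 0.000000; V(3,+0) = 0.000000; V(3,+1) = 0.000000; V(3,+2) = 0.000000; V(3,+3) = 0.000000
Backward induction: V(k, j) = exp(-r*dt) * [p_u * V(k+1, j+1) + p_m * V(k+1, j) + p_d * V(k+1, j-1)]
  V(2,-2) = exp(-r*dt) * [p_u*0.000000 + p_m*5.056138 + p_d*10.900937] = 4.970533
  V(2,-1) = exp(-r*dt) * [p_u*0.000000 + p_m*0.000000 + p_d*5.056138] = 0.747998
  V(2,+0) = exp(-r*dt) * [p_u*0.000000 + p_m*0.000000 + p_d*0.000000] = 0.000000
  V(2,+1) = exp(-r*dt) * [p_u*0.000000 + p_m*0.000000 + p_d*0.000000] = 0.000000
  V(2,+2) = exp(-r*dt) * [p_u*0.000000 + p_m*0.000000 + p_d*0.000000] = 0.000000
  V(1,-1) = exp(-r*dt) * [p_u*0.000000 + p_m*0.747998 + p_d*4.970533] = 1.232092
  V(1,+0) = exp(-r*dt) * [p_u*0.000000 + p_m*0.000000 + p_d*0.747998] = 0.110658
  V(1,+1) = exp(-r*dt) * [p_u*0.000000 + p_m*0.000000 + p_d*0.000000] = 0.000000
  V(0,+0) = exp(-r*dt) * [p_u*0.000000 + p_m*0.110658 + p_d*1.232092] = 0.255764


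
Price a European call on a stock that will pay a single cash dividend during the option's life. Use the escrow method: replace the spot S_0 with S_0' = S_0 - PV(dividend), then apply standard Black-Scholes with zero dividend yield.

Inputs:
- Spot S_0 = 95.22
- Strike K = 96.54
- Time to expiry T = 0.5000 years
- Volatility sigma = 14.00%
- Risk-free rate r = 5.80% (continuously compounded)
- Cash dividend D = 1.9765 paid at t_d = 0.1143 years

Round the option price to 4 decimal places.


PV(D) = D * exp(-r * t_d) = 1.9765 * 0.99339253 = 1.96344033
S_0' = S_0 - PV(D) = 95.2200 - 1.96344033 = 93.25655967
d1 = (ln(S_0'/K) + (r + sigma^2/2)*T) / (sigma*sqrt(T)) = -0.00710167
d2 = d1 - sigma*sqrt(T) = -0.10609662
exp(-rT) = 0.97141646
N(d1) = 0.49716687; N(d2) = 0.45775285
C = S_0' * N(d1) - K * exp(-rT) * N(d2) = 93.25655967 * 0.49716687 - 96.5400 * 0.97141646 * 0.45775285 = 3.4358

Answer: Price = 3.4358


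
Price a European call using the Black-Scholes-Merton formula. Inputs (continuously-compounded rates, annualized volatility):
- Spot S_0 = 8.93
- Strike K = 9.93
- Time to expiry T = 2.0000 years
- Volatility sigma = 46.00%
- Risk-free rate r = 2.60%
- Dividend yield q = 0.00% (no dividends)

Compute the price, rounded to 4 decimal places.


Answer: Price = 2.1001

Derivation:
d1 = (ln(S/K) + (r - q + 0.5*sigma^2) * T) / (sigma * sqrt(T)) = 0.24203945
d2 = d1 - sigma * sqrt(T) = -0.40849879
exp(-rT) = 0.94932887; exp(-qT) = 1.00000000
C = S_0 * exp(-qT) * N(d1) - K * exp(-rT) * N(d2)
N(d1) = 0.59562520; N(d2) = 0.34145376
C = 8.9300 * 1.00000000 * 0.59562520 - 9.9300 * 0.94932887 * 0.34145376 = 2.1001


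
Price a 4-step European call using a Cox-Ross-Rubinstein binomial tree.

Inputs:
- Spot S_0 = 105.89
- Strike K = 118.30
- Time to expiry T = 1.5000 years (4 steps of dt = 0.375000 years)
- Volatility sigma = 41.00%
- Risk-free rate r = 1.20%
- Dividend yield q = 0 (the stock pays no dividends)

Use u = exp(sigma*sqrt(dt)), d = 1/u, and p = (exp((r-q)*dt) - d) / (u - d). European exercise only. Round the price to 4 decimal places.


dt = T/N = 0.375000
u = exp(sigma*sqrt(dt)) = 1.285404; d = 1/u = 0.777966
p = (exp((r-q)*dt) - d) / (u - d) = 0.446448
Discount per step: exp(-r*dt) = 0.995510
Stock lattice S(k, i) with i counting down-moves:
  k=0: S(0,0) = 105.8900
  k=1: S(1,0) = 136.1114; S(1,1) = 82.3788
  k=2: S(2,0) = 174.9580; S(2,1) = 105.8900; S(2,2) = 64.0879
  k=3: S(3,0) = 224.8917; S(3,1) = 136.1114; S(3,2) = 82.3788; S(3,3) = 49.8582
  k=4: S(4,0) = 289.0766; S(4,1) = 174.9580; S(4,2) = 105.8900; S(4,3) = 64.0879; S(4,4) = 38.7880
Terminal payoffs V(N, i) = max(S_T - K, 0):
  V(4,0) = 170.776574; V(4,1) = 56.658048; V(4,2) = 0.000000; V(4,3) = 0.000000; V(4,4) = 0.000000
Backward induction: V(k, i) = exp(-r*dt) * [p * V(k+1, i) + (1-p) * V(k+1, i+1)].
  V(3,0) = exp(-r*dt) * [p*170.776574 + (1-p)*56.658048] = 107.122846
  V(3,1) = exp(-r*dt) * [p*56.658048 + (1-p)*0.000000] = 25.181276
  V(3,2) = exp(-r*dt) * [p*0.000000 + (1-p)*0.000000] = 0.000000
  V(3,3) = exp(-r*dt) * [p*0.000000 + (1-p)*0.000000] = 0.000000
  V(2,0) = exp(-r*dt) * [p*107.122846 + (1-p)*25.181276] = 61.486576
  V(2,1) = exp(-r*dt) * [p*25.181276 + (1-p)*0.000000] = 11.191643
  V(2,2) = exp(-r*dt) * [p*0.000000 + (1-p)*0.000000] = 0.000000
  V(1,0) = exp(-r*dt) * [p*61.486576 + (1-p)*11.191643] = 33.494628
  V(1,1) = exp(-r*dt) * [p*11.191643 + (1-p)*0.000000] = 4.974048
  V(0,0) = exp(-r*dt) * [p*33.494628 + (1-p)*4.974048] = 17.627489

Answer: Price = V(0,0) = 17.6275


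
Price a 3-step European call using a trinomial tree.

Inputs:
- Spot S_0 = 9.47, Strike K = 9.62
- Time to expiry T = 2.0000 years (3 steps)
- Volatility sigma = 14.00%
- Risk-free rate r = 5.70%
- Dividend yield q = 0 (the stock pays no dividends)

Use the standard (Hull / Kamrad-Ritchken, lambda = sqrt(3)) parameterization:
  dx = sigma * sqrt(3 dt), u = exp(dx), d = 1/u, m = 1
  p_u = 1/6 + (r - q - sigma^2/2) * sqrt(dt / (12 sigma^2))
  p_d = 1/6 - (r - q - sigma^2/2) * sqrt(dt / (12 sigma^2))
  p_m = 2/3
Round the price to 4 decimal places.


dt = T/N = 0.666667; dx = sigma*sqrt(3*dt) = 0.197990
u = exp(dx) = 1.218950; d = 1/u = 0.820378
p_u = 0.246132, p_m = 0.666667, p_d = 0.087201
Discount per step: exp(-r*dt) = 0.962713
Stock lattice S(k, j) with j the centered position index:
  k=0: S(0,+0) = 9.4700
  k=1: S(1,-1) = 7.7690; S(1,+0) = 9.4700; S(1,+1) = 11.5435
  k=2: S(2,-2) = 6.3735; S(2,-1) = 7.7690; S(2,+0) = 9.4700; S(2,+1) = 11.5435; S(2,+2) = 14.0709
  k=3: S(3,-3) = 5.2287; S(3,-2) = 6.3735; S(3,-1) = 7.7690; S(3,+0) = 9.4700; S(3,+1) = 11.5435; S(3,+2) = 14.0709; S(3,+3) = 17.1517
Terminal payoffs V(N, j) = max(S_T - K, 0):
  V(3,-3) = 0.000000; V(3,-2) = 0.000000; V(3,-1) = 0.000000; V(3,+0) = 0.000000; V(3,+1) = 1.923457; V(3,+2) = 4.450898; V(3,+3) = 7.531722
Backward induction: V(k, j) = exp(-r*dt) * [p_u * V(k+1, j+1) + p_m * V(k+1, j) + p_d * V(k+1, j-1)]
  V(2,-2) = exp(-r*dt) * [p_u*0.000000 + p_m*0.000000 + p_d*0.000000] = 0.000000
  V(2,-1) = exp(-r*dt) * [p_u*0.000000 + p_m*0.000000 + p_d*0.000000] = 0.000000
  V(2,+0) = exp(-r*dt) * [p_u*1.923457 + p_m*0.000000 + p_d*0.000000] = 0.455772
  V(2,+1) = exp(-r*dt) * [p_u*4.450898 + p_m*1.923457 + p_d*0.000000] = 2.289152
  V(2,+2) = exp(-r*dt) * [p_u*7.531722 + p_m*4.450898 + p_d*1.923457] = 4.802774
  V(1,-1) = exp(-r*dt) * [p_u*0.455772 + p_m*0.000000 + p_d*0.000000] = 0.107997
  V(1,+0) = exp(-r*dt) * [p_u*2.289152 + p_m*0.455772 + p_d*0.000000] = 0.834943
  V(1,+1) = exp(-r*dt) * [p_u*4.802774 + p_m*2.289152 + p_d*0.455772] = 2.645498
  V(0,+0) = exp(-r*dt) * [p_u*2.645498 + p_m*0.834943 + p_d*0.107997] = 1.171802

Answer: Price = V(0,0) = 1.1718


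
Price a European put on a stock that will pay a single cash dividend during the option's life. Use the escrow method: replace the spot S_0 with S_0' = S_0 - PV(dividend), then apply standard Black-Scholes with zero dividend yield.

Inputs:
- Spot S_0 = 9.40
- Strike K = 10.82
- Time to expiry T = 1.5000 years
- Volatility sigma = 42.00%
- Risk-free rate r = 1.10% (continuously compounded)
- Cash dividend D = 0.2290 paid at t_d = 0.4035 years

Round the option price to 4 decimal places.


PV(D) = D * exp(-r * t_d) = 0.2290 * 0.99557134 = 0.22798584
S_0' = S_0 - PV(D) = 9.4000 - 0.22798584 = 9.17201416
d1 = (ln(S_0'/K) + (r + sigma^2/2)*T) / (sigma*sqrt(T)) = -0.03195877
d2 = d1 - sigma*sqrt(T) = -0.54635162
exp(-rT) = 0.98363538
N(-d1) = 0.51274754; N(-d2) = 0.70758787
P = K * exp(-rT) * N(-d2) - S_0' * N(-d1) = 10.8200 * 0.98363538 * 0.70758787 - 9.17201416 * 0.51274754 = 2.8279

Answer: Price = 2.8279
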